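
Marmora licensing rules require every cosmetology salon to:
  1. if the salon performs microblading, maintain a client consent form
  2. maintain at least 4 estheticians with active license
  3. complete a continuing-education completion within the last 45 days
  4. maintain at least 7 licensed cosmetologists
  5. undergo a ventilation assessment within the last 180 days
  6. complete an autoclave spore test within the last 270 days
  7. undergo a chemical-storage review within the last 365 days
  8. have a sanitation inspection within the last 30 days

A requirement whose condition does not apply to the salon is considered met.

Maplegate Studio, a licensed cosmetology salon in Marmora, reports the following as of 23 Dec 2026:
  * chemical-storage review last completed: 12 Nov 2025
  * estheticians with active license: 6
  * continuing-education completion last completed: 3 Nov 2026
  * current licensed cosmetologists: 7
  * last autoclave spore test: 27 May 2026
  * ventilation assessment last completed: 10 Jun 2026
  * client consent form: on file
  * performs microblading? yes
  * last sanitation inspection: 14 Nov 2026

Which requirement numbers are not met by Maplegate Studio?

3, 5, 7, 8

1. condition 'performs microblading' holds; client consent form present → met
2. estheticians with active license 6 ≥ 4 → met
3. continuing-education completion 50 days ago vs limit 45 → not met
4. licensed cosmetologists 7 ≥ 7 → met
5. ventilation assessment 196 days ago vs limit 180 → not met
6. autoclave spore test 210 days ago vs limit 270 → met
7. chemical-storage review 406 days ago vs limit 365 → not met
8. sanitation inspection 39 days ago vs limit 30 → not met
Not met: 3, 5, 7, 8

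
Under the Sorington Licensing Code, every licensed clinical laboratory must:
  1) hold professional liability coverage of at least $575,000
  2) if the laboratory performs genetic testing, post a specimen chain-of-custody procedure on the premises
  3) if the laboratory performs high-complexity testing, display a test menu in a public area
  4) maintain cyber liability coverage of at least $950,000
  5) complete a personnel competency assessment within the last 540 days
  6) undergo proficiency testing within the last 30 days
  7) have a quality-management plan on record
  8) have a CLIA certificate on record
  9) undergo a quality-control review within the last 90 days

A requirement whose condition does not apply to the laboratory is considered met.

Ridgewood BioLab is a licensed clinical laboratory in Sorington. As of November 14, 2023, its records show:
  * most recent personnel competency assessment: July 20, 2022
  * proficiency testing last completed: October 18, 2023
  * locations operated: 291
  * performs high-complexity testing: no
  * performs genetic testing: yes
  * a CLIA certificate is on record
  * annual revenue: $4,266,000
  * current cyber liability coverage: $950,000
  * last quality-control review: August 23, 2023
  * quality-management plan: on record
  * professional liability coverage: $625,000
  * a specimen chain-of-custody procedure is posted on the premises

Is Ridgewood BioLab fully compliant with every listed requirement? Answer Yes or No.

1. professional liability coverage $625,000 ≥ $575,000 → met
2. condition 'performs genetic testing' holds; specimen chain-of-custody procedure present → met
3. condition 'performs high-complexity testing' does not hold → requirement n/a → met
4. cyber liability coverage $950,000 ≥ $950,000 → met
5. personnel competency assessment 482 days ago vs limit 540 → met
6. proficiency testing 27 days ago vs limit 30 → met
7. quality-management plan present → met
8. CLIA certificate present → met
9. quality-control review 83 days ago vs limit 90 → met
All met.

Yes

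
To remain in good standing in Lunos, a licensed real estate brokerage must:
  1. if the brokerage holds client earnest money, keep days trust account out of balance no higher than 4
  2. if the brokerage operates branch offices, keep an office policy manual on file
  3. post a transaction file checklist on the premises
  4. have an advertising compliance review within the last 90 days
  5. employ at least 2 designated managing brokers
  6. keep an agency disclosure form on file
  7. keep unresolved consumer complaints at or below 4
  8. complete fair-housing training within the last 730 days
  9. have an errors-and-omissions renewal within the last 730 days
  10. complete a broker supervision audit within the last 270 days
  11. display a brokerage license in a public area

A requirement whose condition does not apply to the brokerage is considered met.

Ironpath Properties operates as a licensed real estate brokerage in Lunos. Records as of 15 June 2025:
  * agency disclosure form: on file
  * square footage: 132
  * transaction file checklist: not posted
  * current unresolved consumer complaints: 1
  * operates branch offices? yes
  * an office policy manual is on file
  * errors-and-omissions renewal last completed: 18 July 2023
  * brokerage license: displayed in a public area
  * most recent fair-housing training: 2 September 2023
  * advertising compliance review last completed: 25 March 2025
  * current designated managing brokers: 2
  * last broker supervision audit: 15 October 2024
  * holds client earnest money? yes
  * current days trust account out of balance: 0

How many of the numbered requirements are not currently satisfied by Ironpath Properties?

1. condition 'holds client earnest money' holds; days trust account out of balance 0 ≤ 4 → met
2. condition 'operates branch offices' holds; office policy manual present → met
3. transaction file checklist absent → not met
4. advertising compliance review 82 days ago vs limit 90 → met
5. designated managing brokers 2 ≥ 2 → met
6. agency disclosure form present → met
7. unresolved consumer complaints 1 ≤ 4 → met
8. fair-housing training 652 days ago vs limit 730 → met
9. errors-and-omissions renewal 698 days ago vs limit 730 → met
10. broker supervision audit 243 days ago vs limit 270 → met
11. brokerage license present → met
Not met: 1 of 11

1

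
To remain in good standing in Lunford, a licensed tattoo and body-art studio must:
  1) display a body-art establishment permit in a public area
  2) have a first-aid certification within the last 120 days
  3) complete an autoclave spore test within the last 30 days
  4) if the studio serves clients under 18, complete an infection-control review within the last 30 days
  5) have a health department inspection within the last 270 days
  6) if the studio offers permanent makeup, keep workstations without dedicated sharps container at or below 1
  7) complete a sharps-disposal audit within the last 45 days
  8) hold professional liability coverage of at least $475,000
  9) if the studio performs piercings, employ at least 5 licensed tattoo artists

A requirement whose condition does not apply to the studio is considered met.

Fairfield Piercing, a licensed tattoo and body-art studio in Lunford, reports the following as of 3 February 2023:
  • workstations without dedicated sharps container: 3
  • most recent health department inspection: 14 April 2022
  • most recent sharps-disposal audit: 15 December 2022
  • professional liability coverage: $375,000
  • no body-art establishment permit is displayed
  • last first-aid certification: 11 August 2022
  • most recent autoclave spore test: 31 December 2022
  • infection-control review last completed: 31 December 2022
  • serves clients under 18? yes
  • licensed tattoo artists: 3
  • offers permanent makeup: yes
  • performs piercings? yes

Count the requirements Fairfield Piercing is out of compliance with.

1. body-art establishment permit absent → not met
2. first-aid certification 176 days ago vs limit 120 → not met
3. autoclave spore test 34 days ago vs limit 30 → not met
4. condition 'serves clients under 18' holds; infection-control review 34 days ago vs limit 30 → not met
5. health department inspection 295 days ago vs limit 270 → not met
6. condition 'offers permanent makeup' holds; workstations without dedicated sharps container 3 > 1 → not met
7. sharps-disposal audit 50 days ago vs limit 45 → not met
8. professional liability coverage $375,000 < $475,000 → not met
9. condition 'performs piercings' holds; licensed tattoo artists 3 < 5 → not met
Not met: 9 of 9

9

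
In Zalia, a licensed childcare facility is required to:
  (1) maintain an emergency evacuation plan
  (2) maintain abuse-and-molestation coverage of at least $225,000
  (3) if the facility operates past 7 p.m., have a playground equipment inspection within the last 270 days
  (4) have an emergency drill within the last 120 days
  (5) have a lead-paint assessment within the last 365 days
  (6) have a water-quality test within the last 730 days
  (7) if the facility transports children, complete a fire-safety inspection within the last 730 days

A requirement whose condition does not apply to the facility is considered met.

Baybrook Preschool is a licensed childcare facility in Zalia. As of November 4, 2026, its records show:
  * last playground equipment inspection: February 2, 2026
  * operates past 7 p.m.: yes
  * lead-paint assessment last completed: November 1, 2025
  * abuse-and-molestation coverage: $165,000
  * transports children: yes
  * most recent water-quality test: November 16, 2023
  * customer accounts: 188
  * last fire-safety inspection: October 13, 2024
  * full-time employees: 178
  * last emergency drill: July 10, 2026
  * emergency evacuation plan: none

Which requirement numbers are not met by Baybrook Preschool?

1, 2, 3, 5, 6, 7

1. emergency evacuation plan absent → not met
2. abuse-and-molestation coverage $165,000 < $225,000 → not met
3. condition 'operates past 7 p.m.' holds; playground equipment inspection 275 days ago vs limit 270 → not met
4. emergency drill 117 days ago vs limit 120 → met
5. lead-paint assessment 368 days ago vs limit 365 → not met
6. water-quality test 1084 days ago vs limit 730 → not met
7. condition 'transports children' holds; fire-safety inspection 752 days ago vs limit 730 → not met
Not met: 1, 2, 3, 5, 6, 7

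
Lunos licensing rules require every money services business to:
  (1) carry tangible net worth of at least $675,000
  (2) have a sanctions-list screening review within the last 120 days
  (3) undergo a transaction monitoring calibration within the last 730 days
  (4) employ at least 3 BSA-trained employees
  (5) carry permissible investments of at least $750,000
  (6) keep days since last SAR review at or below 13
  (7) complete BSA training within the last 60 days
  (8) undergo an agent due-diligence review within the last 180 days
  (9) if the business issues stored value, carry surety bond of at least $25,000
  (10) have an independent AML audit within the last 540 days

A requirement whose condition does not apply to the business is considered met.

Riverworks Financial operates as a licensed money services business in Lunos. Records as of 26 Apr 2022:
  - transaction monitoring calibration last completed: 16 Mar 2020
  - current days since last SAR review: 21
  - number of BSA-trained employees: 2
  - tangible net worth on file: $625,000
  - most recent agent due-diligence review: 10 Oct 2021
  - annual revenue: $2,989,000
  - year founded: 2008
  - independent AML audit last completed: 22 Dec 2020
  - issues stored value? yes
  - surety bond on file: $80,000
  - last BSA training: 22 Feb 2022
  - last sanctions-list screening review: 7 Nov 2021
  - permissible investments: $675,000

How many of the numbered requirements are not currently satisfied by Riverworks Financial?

8

1. tangible net worth $625,000 < $675,000 → not met
2. sanctions-list screening review 170 days ago vs limit 120 → not met
3. transaction monitoring calibration 771 days ago vs limit 730 → not met
4. BSA-trained employees 2 < 3 → not met
5. permissible investments $675,000 < $750,000 → not met
6. days since last SAR review 21 > 13 → not met
7. BSA training 63 days ago vs limit 60 → not met
8. agent due-diligence review 198 days ago vs limit 180 → not met
9. condition 'issues stored value' holds; surety bond $80,000 ≥ $25,000 → met
10. independent AML audit 490 days ago vs limit 540 → met
Not met: 8 of 10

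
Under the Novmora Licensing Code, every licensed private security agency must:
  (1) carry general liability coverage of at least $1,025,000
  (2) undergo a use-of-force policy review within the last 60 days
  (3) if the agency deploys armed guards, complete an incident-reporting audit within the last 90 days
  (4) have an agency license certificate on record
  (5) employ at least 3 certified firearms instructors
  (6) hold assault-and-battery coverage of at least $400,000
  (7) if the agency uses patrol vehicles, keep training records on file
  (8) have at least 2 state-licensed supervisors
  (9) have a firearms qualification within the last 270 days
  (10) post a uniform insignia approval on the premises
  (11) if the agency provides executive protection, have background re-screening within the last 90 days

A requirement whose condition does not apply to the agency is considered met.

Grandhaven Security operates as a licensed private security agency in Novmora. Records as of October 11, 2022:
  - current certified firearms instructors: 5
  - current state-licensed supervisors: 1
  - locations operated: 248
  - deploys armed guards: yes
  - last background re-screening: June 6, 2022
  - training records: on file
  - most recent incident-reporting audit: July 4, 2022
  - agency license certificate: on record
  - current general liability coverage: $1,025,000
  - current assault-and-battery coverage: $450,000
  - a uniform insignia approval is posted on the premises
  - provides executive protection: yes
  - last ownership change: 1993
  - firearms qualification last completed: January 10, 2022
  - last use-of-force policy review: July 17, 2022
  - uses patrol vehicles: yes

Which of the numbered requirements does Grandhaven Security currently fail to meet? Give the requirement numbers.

2, 3, 8, 9, 11

1. general liability coverage $1,025,000 ≥ $1,025,000 → met
2. use-of-force policy review 86 days ago vs limit 60 → not met
3. condition 'deploys armed guards' holds; incident-reporting audit 99 days ago vs limit 90 → not met
4. agency license certificate present → met
5. certified firearms instructors 5 ≥ 3 → met
6. assault-and-battery coverage $450,000 ≥ $400,000 → met
7. condition 'uses patrol vehicles' holds; training records present → met
8. state-licensed supervisors 1 < 2 → not met
9. firearms qualification 274 days ago vs limit 270 → not met
10. uniform insignia approval present → met
11. condition 'provides executive protection' holds; background re-screening 127 days ago vs limit 90 → not met
Not met: 2, 3, 8, 9, 11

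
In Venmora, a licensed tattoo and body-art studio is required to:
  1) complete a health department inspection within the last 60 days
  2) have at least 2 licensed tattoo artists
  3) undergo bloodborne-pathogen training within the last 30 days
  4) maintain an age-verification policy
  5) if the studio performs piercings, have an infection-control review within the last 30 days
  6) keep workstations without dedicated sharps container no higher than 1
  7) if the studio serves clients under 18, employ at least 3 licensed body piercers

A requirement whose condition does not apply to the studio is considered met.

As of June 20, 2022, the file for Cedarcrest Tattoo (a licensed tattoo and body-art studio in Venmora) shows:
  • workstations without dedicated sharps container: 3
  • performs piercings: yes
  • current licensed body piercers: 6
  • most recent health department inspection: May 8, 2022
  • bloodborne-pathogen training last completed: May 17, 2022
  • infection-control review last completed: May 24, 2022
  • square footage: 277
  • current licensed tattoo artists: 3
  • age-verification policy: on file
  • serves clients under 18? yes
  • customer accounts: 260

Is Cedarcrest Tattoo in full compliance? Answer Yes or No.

No

1. health department inspection 43 days ago vs limit 60 → met
2. licensed tattoo artists 3 ≥ 2 → met
3. bloodborne-pathogen training 34 days ago vs limit 30 → not met
4. age-verification policy present → met
5. condition 'performs piercings' holds; infection-control review 27 days ago vs limit 30 → met
6. workstations without dedicated sharps container 3 > 1 → not met
7. condition 'serves clients under 18' holds; licensed body piercers 6 ≥ 3 → met
Not met: 3, 6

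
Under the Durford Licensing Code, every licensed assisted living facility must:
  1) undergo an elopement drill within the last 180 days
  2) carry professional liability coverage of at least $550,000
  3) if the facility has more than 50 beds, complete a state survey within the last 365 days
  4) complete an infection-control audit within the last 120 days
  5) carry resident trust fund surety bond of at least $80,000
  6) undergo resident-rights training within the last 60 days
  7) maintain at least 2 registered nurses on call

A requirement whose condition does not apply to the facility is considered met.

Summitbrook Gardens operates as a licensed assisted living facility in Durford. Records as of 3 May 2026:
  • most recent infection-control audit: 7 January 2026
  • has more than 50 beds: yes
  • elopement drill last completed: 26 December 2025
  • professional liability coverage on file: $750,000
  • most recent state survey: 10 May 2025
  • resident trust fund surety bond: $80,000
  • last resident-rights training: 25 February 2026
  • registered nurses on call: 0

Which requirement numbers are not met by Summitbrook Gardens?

1. elopement drill 128 days ago vs limit 180 → met
2. professional liability coverage $750,000 ≥ $550,000 → met
3. condition 'has more than 50 beds' holds; state survey 358 days ago vs limit 365 → met
4. infection-control audit 116 days ago vs limit 120 → met
5. resident trust fund surety bond $80,000 ≥ $80,000 → met
6. resident-rights training 67 days ago vs limit 60 → not met
7. registered nurses on call 0 < 2 → not met
Not met: 6, 7

6, 7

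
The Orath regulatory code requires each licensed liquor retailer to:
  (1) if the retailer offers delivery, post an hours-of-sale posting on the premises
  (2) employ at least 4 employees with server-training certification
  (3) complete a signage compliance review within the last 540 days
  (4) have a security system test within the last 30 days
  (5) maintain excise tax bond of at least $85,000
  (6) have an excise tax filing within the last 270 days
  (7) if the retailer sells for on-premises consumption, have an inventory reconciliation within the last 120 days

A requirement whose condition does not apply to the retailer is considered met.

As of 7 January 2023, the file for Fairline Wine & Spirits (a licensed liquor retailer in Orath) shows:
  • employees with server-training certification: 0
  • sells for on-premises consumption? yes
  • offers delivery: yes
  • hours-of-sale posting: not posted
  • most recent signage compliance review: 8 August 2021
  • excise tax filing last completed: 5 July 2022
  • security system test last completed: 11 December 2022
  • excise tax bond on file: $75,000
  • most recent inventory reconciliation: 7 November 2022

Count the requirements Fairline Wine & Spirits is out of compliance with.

3

1. condition 'offers delivery' holds; hours-of-sale posting absent → not met
2. employees with server-training certification 0 < 4 → not met
3. signage compliance review 517 days ago vs limit 540 → met
4. security system test 27 days ago vs limit 30 → met
5. excise tax bond $75,000 < $85,000 → not met
6. excise tax filing 186 days ago vs limit 270 → met
7. condition 'sells for on-premises consumption' holds; inventory reconciliation 61 days ago vs limit 120 → met
Not met: 3 of 7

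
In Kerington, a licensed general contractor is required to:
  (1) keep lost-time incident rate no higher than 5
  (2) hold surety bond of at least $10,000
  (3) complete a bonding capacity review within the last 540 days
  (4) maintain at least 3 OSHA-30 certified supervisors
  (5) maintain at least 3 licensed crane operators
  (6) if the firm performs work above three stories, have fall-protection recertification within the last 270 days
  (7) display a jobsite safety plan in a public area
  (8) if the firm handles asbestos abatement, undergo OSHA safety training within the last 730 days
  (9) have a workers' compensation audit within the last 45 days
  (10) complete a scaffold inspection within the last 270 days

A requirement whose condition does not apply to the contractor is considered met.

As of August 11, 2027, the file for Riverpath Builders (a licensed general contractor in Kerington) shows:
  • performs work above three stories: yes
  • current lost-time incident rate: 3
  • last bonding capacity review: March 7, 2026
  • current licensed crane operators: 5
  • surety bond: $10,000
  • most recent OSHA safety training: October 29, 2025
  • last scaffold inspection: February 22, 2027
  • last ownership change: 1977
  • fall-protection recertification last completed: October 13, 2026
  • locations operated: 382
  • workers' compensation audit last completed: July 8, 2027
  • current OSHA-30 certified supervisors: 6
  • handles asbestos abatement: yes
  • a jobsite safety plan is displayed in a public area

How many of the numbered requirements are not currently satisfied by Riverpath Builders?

1

1. lost-time incident rate 3 ≤ 5 → met
2. surety bond $10,000 ≥ $10,000 → met
3. bonding capacity review 522 days ago vs limit 540 → met
4. OSHA-30 certified supervisors 6 ≥ 3 → met
5. licensed crane operators 5 ≥ 3 → met
6. condition 'performs work above three stories' holds; fall-protection recertification 302 days ago vs limit 270 → not met
7. jobsite safety plan present → met
8. condition 'handles asbestos abatement' holds; OSHA safety training 651 days ago vs limit 730 → met
9. workers' compensation audit 34 days ago vs limit 45 → met
10. scaffold inspection 170 days ago vs limit 270 → met
Not met: 1 of 10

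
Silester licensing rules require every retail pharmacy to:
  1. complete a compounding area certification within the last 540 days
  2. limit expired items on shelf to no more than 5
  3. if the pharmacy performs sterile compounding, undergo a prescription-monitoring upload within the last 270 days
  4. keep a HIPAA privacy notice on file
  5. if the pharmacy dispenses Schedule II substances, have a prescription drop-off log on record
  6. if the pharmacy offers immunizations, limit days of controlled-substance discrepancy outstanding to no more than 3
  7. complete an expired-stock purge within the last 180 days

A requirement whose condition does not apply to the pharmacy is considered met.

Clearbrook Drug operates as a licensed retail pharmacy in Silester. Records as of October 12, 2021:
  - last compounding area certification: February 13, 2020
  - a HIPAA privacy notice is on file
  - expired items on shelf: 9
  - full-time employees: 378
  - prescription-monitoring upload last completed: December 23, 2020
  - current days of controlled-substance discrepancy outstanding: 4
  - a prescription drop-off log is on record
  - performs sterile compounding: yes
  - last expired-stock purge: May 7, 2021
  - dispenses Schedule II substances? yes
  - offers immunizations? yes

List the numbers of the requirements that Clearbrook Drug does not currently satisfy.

1. compounding area certification 607 days ago vs limit 540 → not met
2. expired items on shelf 9 > 5 → not met
3. condition 'performs sterile compounding' holds; prescription-monitoring upload 293 days ago vs limit 270 → not met
4. HIPAA privacy notice present → met
5. condition 'dispenses Schedule II substances' holds; prescription drop-off log present → met
6. condition 'offers immunizations' holds; days of controlled-substance discrepancy outstanding 4 > 3 → not met
7. expired-stock purge 158 days ago vs limit 180 → met
Not met: 1, 2, 3, 6

1, 2, 3, 6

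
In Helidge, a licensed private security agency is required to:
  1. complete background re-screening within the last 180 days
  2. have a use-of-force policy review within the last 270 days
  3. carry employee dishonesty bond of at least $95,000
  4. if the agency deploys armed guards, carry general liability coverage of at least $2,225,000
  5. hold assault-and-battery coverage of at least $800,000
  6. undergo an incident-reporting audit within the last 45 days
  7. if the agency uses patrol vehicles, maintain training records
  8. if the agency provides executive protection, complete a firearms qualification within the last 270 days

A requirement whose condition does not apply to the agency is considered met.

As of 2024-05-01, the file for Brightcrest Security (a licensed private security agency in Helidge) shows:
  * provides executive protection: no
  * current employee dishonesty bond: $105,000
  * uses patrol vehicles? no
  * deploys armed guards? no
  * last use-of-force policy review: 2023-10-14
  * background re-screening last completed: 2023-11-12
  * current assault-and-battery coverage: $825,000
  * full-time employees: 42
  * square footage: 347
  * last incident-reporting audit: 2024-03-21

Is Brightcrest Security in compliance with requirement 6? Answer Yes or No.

Yes

6. incident-reporting audit 41 days ago vs limit 45 → met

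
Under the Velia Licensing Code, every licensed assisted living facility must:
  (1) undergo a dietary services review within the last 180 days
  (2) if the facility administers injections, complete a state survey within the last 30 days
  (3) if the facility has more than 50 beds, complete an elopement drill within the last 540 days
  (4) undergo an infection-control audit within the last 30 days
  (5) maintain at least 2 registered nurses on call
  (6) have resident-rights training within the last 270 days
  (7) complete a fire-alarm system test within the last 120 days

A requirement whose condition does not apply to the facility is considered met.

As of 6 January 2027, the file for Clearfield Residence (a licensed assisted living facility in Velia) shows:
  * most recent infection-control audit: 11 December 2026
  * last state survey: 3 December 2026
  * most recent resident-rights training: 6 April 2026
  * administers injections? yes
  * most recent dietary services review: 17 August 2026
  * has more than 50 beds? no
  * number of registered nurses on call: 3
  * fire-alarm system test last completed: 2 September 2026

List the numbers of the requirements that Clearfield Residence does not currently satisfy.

2, 6, 7

1. dietary services review 142 days ago vs limit 180 → met
2. condition 'administers injections' holds; state survey 34 days ago vs limit 30 → not met
3. condition 'has more than 50 beds' does not hold → requirement n/a → met
4. infection-control audit 26 days ago vs limit 30 → met
5. registered nurses on call 3 ≥ 2 → met
6. resident-rights training 275 days ago vs limit 270 → not met
7. fire-alarm system test 126 days ago vs limit 120 → not met
Not met: 2, 6, 7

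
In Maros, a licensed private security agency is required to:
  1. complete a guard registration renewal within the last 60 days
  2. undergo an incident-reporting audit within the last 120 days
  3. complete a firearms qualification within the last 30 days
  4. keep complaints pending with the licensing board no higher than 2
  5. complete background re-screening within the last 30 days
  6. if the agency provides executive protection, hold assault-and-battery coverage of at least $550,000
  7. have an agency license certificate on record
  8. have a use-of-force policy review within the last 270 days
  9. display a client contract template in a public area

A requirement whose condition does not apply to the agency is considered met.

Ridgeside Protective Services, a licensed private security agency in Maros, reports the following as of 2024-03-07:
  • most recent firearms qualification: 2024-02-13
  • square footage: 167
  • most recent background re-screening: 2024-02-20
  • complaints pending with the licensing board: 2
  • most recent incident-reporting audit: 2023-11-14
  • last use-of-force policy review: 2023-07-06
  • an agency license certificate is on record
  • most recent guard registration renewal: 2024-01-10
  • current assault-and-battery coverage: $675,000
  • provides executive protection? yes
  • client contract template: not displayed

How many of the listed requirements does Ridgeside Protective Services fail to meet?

1

1. guard registration renewal 57 days ago vs limit 60 → met
2. incident-reporting audit 114 days ago vs limit 120 → met
3. firearms qualification 23 days ago vs limit 30 → met
4. complaints pending with the licensing board 2 ≤ 2 → met
5. background re-screening 16 days ago vs limit 30 → met
6. condition 'provides executive protection' holds; assault-and-battery coverage $675,000 ≥ $550,000 → met
7. agency license certificate present → met
8. use-of-force policy review 245 days ago vs limit 270 → met
9. client contract template absent → not met
Not met: 1 of 9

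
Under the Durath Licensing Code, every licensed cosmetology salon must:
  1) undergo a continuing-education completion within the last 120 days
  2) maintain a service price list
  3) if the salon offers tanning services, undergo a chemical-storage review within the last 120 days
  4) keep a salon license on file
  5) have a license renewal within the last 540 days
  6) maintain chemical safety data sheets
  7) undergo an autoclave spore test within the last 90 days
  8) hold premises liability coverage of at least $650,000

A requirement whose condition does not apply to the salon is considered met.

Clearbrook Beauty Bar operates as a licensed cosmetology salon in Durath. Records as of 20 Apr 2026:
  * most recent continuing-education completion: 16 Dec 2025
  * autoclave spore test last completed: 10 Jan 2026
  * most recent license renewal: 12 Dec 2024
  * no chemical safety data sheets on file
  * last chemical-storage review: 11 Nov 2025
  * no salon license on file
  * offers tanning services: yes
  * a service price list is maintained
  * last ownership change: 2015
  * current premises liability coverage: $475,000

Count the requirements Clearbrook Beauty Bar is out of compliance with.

1. continuing-education completion 125 days ago vs limit 120 → not met
2. service price list present → met
3. condition 'offers tanning services' holds; chemical-storage review 160 days ago vs limit 120 → not met
4. salon license absent → not met
5. license renewal 494 days ago vs limit 540 → met
6. chemical safety data sheets absent → not met
7. autoclave spore test 100 days ago vs limit 90 → not met
8. premises liability coverage $475,000 < $650,000 → not met
Not met: 6 of 8

6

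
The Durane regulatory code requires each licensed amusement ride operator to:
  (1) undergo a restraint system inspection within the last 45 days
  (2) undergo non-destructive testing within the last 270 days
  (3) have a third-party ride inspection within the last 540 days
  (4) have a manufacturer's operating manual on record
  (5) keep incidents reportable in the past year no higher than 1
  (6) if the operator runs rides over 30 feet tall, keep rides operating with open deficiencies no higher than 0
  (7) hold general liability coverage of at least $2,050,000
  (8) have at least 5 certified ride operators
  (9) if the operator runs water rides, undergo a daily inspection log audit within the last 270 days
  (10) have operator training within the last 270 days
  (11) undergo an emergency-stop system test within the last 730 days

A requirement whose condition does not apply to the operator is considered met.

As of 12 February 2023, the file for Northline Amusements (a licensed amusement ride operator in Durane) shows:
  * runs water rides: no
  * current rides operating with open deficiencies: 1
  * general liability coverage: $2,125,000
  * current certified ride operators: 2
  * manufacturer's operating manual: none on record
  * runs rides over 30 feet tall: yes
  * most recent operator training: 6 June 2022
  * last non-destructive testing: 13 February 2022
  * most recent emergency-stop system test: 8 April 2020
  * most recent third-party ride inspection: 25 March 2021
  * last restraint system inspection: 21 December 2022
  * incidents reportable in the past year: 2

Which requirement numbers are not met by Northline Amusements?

1, 2, 3, 4, 5, 6, 8, 11

1. restraint system inspection 53 days ago vs limit 45 → not met
2. non-destructive testing 364 days ago vs limit 270 → not met
3. third-party ride inspection 689 days ago vs limit 540 → not met
4. manufacturer's operating manual absent → not met
5. incidents reportable in the past year 2 > 1 → not met
6. condition 'runs rides over 30 feet tall' holds; rides operating with open deficiencies 1 > 0 → not met
7. general liability coverage $2,125,000 ≥ $2,050,000 → met
8. certified ride operators 2 < 5 → not met
9. condition 'runs water rides' does not hold → requirement n/a → met
10. operator training 251 days ago vs limit 270 → met
11. emergency-stop system test 1040 days ago vs limit 730 → not met
Not met: 1, 2, 3, 4, 5, 6, 8, 11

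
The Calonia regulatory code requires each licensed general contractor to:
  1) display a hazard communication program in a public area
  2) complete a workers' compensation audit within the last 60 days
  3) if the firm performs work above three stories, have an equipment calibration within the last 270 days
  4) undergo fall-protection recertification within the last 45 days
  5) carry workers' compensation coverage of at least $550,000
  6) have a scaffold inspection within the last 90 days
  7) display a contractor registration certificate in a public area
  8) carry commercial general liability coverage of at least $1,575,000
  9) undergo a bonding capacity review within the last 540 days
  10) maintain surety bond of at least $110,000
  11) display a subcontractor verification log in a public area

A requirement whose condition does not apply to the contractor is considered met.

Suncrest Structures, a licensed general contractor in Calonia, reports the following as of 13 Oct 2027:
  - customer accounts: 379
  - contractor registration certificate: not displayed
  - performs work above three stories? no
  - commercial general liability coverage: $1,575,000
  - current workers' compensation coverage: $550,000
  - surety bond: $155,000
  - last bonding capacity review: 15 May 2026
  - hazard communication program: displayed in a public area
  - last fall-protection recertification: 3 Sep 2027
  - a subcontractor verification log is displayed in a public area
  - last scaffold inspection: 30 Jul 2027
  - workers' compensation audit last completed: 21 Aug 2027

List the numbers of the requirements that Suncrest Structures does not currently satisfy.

7

1. hazard communication program present → met
2. workers' compensation audit 53 days ago vs limit 60 → met
3. condition 'performs work above three stories' does not hold → requirement n/a → met
4. fall-protection recertification 40 days ago vs limit 45 → met
5. workers' compensation coverage $550,000 ≥ $550,000 → met
6. scaffold inspection 75 days ago vs limit 90 → met
7. contractor registration certificate absent → not met
8. commercial general liability coverage $1,575,000 ≥ $1,575,000 → met
9. bonding capacity review 516 days ago vs limit 540 → met
10. surety bond $155,000 ≥ $110,000 → met
11. subcontractor verification log present → met
Not met: 7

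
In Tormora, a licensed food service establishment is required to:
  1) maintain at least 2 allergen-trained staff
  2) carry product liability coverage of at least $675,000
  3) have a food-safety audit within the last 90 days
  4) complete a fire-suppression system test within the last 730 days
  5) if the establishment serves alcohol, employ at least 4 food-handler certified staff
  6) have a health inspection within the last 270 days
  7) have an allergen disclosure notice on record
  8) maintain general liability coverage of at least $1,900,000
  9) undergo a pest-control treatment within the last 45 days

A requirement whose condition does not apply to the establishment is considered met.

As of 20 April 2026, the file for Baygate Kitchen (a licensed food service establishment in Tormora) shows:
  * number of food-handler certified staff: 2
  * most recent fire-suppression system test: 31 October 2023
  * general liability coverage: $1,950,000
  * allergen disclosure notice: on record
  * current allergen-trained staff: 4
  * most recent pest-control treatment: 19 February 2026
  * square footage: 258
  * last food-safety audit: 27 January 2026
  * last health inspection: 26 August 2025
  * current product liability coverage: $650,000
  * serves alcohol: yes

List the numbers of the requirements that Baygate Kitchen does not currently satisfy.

1. allergen-trained staff 4 ≥ 2 → met
2. product liability coverage $650,000 < $675,000 → not met
3. food-safety audit 83 days ago vs limit 90 → met
4. fire-suppression system test 902 days ago vs limit 730 → not met
5. condition 'serves alcohol' holds; food-handler certified staff 2 < 4 → not met
6. health inspection 237 days ago vs limit 270 → met
7. allergen disclosure notice present → met
8. general liability coverage $1,950,000 ≥ $1,900,000 → met
9. pest-control treatment 60 days ago vs limit 45 → not met
Not met: 2, 4, 5, 9

2, 4, 5, 9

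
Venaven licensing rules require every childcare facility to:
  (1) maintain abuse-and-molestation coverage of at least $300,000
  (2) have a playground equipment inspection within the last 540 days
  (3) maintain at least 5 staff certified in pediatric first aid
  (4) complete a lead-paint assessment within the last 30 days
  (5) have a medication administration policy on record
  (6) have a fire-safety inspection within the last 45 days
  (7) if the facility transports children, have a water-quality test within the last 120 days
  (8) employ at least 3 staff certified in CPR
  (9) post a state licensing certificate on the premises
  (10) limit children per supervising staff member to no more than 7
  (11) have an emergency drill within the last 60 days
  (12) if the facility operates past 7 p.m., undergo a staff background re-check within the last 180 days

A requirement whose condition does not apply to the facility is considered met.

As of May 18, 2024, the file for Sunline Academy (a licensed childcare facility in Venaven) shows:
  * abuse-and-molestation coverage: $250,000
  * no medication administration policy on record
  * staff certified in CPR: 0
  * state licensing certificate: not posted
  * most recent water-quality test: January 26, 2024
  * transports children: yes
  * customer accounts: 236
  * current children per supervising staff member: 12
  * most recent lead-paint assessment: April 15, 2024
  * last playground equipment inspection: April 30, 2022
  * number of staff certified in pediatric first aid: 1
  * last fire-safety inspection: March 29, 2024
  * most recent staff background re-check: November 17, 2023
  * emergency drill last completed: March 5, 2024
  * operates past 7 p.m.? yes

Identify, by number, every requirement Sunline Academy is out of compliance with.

1, 2, 3, 4, 5, 6, 8, 9, 10, 11, 12

1. abuse-and-molestation coverage $250,000 < $300,000 → not met
2. playground equipment inspection 749 days ago vs limit 540 → not met
3. staff certified in pediatric first aid 1 < 5 → not met
4. lead-paint assessment 33 days ago vs limit 30 → not met
5. medication administration policy absent → not met
6. fire-safety inspection 50 days ago vs limit 45 → not met
7. condition 'transports children' holds; water-quality test 113 days ago vs limit 120 → met
8. staff certified in CPR 0 < 3 → not met
9. state licensing certificate absent → not met
10. children per supervising staff member 12 > 7 → not met
11. emergency drill 74 days ago vs limit 60 → not met
12. condition 'operates past 7 p.m.' holds; staff background re-check 183 days ago vs limit 180 → not met
Not met: 1, 2, 3, 4, 5, 6, 8, 9, 10, 11, 12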